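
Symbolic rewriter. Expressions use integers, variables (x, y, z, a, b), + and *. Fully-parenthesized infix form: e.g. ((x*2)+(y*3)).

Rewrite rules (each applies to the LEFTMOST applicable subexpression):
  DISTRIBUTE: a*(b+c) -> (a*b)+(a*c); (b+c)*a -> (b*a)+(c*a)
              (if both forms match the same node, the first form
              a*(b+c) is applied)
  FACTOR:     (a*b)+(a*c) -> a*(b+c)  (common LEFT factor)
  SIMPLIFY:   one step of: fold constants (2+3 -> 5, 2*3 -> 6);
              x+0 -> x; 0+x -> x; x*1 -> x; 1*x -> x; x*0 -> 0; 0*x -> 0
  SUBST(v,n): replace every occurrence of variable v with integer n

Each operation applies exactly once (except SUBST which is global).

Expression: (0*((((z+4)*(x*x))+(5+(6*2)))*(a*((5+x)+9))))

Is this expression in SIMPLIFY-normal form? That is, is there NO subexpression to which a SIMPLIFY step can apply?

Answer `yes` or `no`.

Expression: (0*((((z+4)*(x*x))+(5+(6*2)))*(a*((5+x)+9))))
Scanning for simplifiable subexpressions (pre-order)...
  at root: (0*((((z+4)*(x*x))+(5+(6*2)))*(a*((5+x)+9)))) (SIMPLIFIABLE)
  at R: ((((z+4)*(x*x))+(5+(6*2)))*(a*((5+x)+9))) (not simplifiable)
  at RL: (((z+4)*(x*x))+(5+(6*2))) (not simplifiable)
  at RLL: ((z+4)*(x*x)) (not simplifiable)
  at RLLL: (z+4) (not simplifiable)
  at RLLR: (x*x) (not simplifiable)
  at RLR: (5+(6*2)) (not simplifiable)
  at RLRR: (6*2) (SIMPLIFIABLE)
  at RR: (a*((5+x)+9)) (not simplifiable)
  at RRR: ((5+x)+9) (not simplifiable)
  at RRRL: (5+x) (not simplifiable)
Found simplifiable subexpr at path root: (0*((((z+4)*(x*x))+(5+(6*2)))*(a*((5+x)+9))))
One SIMPLIFY step would give: 0
-> NOT in normal form.

Answer: no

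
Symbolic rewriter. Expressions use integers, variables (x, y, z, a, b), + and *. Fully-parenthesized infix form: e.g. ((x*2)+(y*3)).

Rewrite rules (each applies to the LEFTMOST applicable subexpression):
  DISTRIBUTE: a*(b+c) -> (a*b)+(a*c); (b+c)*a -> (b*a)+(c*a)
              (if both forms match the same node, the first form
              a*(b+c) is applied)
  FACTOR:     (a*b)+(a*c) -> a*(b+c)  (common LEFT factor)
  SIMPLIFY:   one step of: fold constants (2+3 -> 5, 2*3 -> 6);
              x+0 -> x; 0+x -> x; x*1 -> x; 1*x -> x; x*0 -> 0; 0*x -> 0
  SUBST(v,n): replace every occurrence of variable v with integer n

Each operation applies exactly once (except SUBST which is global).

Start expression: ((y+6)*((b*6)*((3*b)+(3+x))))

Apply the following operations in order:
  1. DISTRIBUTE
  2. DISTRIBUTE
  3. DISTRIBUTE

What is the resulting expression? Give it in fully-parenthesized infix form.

Start: ((y+6)*((b*6)*((3*b)+(3+x))))
Apply DISTRIBUTE at root (target: ((y+6)*((b*6)*((3*b)+(3+x))))): ((y+6)*((b*6)*((3*b)+(3+x)))) -> ((y*((b*6)*((3*b)+(3+x))))+(6*((b*6)*((3*b)+(3+x)))))
Apply DISTRIBUTE at LR (target: ((b*6)*((3*b)+(3+x)))): ((y*((b*6)*((3*b)+(3+x))))+(6*((b*6)*((3*b)+(3+x))))) -> ((y*(((b*6)*(3*b))+((b*6)*(3+x))))+(6*((b*6)*((3*b)+(3+x)))))
Apply DISTRIBUTE at L (target: (y*(((b*6)*(3*b))+((b*6)*(3+x))))): ((y*(((b*6)*(3*b))+((b*6)*(3+x))))+(6*((b*6)*((3*b)+(3+x))))) -> (((y*((b*6)*(3*b)))+(y*((b*6)*(3+x))))+(6*((b*6)*((3*b)+(3+x)))))

Answer: (((y*((b*6)*(3*b)))+(y*((b*6)*(3+x))))+(6*((b*6)*((3*b)+(3+x)))))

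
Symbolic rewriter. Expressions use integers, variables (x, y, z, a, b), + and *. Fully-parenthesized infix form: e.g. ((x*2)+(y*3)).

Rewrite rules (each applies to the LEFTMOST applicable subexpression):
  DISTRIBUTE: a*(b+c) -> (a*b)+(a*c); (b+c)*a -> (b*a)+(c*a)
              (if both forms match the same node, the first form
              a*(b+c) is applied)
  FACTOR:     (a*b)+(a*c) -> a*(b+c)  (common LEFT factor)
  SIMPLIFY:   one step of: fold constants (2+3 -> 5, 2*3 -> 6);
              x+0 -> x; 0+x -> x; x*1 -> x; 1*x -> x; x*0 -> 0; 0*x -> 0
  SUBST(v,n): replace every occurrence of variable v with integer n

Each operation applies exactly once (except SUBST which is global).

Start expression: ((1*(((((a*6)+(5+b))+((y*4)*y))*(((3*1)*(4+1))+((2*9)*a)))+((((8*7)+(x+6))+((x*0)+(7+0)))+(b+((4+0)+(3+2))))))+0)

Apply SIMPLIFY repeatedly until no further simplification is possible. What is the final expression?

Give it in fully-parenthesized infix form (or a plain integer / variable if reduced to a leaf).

Answer: (((((a*6)+(5+b))+((y*4)*y))*(15+(18*a)))+(((56+(x+6))+7)+(b+9)))

Derivation:
Start: ((1*(((((a*6)+(5+b))+((y*4)*y))*(((3*1)*(4+1))+((2*9)*a)))+((((8*7)+(x+6))+((x*0)+(7+0)))+(b+((4+0)+(3+2))))))+0)
Step 1: at root: ((1*(((((a*6)+(5+b))+((y*4)*y))*(((3*1)*(4+1))+((2*9)*a)))+((((8*7)+(x+6))+((x*0)+(7+0)))+(b+((4+0)+(3+2))))))+0) -> (1*(((((a*6)+(5+b))+((y*4)*y))*(((3*1)*(4+1))+((2*9)*a)))+((((8*7)+(x+6))+((x*0)+(7+0)))+(b+((4+0)+(3+2)))))); overall: ((1*(((((a*6)+(5+b))+((y*4)*y))*(((3*1)*(4+1))+((2*9)*a)))+((((8*7)+(x+6))+((x*0)+(7+0)))+(b+((4+0)+(3+2))))))+0) -> (1*(((((a*6)+(5+b))+((y*4)*y))*(((3*1)*(4+1))+((2*9)*a)))+((((8*7)+(x+6))+((x*0)+(7+0)))+(b+((4+0)+(3+2))))))
Step 2: at root: (1*(((((a*6)+(5+b))+((y*4)*y))*(((3*1)*(4+1))+((2*9)*a)))+((((8*7)+(x+6))+((x*0)+(7+0)))+(b+((4+0)+(3+2)))))) -> (((((a*6)+(5+b))+((y*4)*y))*(((3*1)*(4+1))+((2*9)*a)))+((((8*7)+(x+6))+((x*0)+(7+0)))+(b+((4+0)+(3+2))))); overall: (1*(((((a*6)+(5+b))+((y*4)*y))*(((3*1)*(4+1))+((2*9)*a)))+((((8*7)+(x+6))+((x*0)+(7+0)))+(b+((4+0)+(3+2)))))) -> (((((a*6)+(5+b))+((y*4)*y))*(((3*1)*(4+1))+((2*9)*a)))+((((8*7)+(x+6))+((x*0)+(7+0)))+(b+((4+0)+(3+2)))))
Step 3: at LRLL: (3*1) -> 3; overall: (((((a*6)+(5+b))+((y*4)*y))*(((3*1)*(4+1))+((2*9)*a)))+((((8*7)+(x+6))+((x*0)+(7+0)))+(b+((4+0)+(3+2))))) -> (((((a*6)+(5+b))+((y*4)*y))*((3*(4+1))+((2*9)*a)))+((((8*7)+(x+6))+((x*0)+(7+0)))+(b+((4+0)+(3+2)))))
Step 4: at LRLR: (4+1) -> 5; overall: (((((a*6)+(5+b))+((y*4)*y))*((3*(4+1))+((2*9)*a)))+((((8*7)+(x+6))+((x*0)+(7+0)))+(b+((4+0)+(3+2))))) -> (((((a*6)+(5+b))+((y*4)*y))*((3*5)+((2*9)*a)))+((((8*7)+(x+6))+((x*0)+(7+0)))+(b+((4+0)+(3+2)))))
Step 5: at LRL: (3*5) -> 15; overall: (((((a*6)+(5+b))+((y*4)*y))*((3*5)+((2*9)*a)))+((((8*7)+(x+6))+((x*0)+(7+0)))+(b+((4+0)+(3+2))))) -> (((((a*6)+(5+b))+((y*4)*y))*(15+((2*9)*a)))+((((8*7)+(x+6))+((x*0)+(7+0)))+(b+((4+0)+(3+2)))))
Step 6: at LRRL: (2*9) -> 18; overall: (((((a*6)+(5+b))+((y*4)*y))*(15+((2*9)*a)))+((((8*7)+(x+6))+((x*0)+(7+0)))+(b+((4+0)+(3+2))))) -> (((((a*6)+(5+b))+((y*4)*y))*(15+(18*a)))+((((8*7)+(x+6))+((x*0)+(7+0)))+(b+((4+0)+(3+2)))))
Step 7: at RLLL: (8*7) -> 56; overall: (((((a*6)+(5+b))+((y*4)*y))*(15+(18*a)))+((((8*7)+(x+6))+((x*0)+(7+0)))+(b+((4+0)+(3+2))))) -> (((((a*6)+(5+b))+((y*4)*y))*(15+(18*a)))+(((56+(x+6))+((x*0)+(7+0)))+(b+((4+0)+(3+2)))))
Step 8: at RLRL: (x*0) -> 0; overall: (((((a*6)+(5+b))+((y*4)*y))*(15+(18*a)))+(((56+(x+6))+((x*0)+(7+0)))+(b+((4+0)+(3+2))))) -> (((((a*6)+(5+b))+((y*4)*y))*(15+(18*a)))+(((56+(x+6))+(0+(7+0)))+(b+((4+0)+(3+2)))))
Step 9: at RLR: (0+(7+0)) -> (7+0); overall: (((((a*6)+(5+b))+((y*4)*y))*(15+(18*a)))+(((56+(x+6))+(0+(7+0)))+(b+((4+0)+(3+2))))) -> (((((a*6)+(5+b))+((y*4)*y))*(15+(18*a)))+(((56+(x+6))+(7+0))+(b+((4+0)+(3+2)))))
Step 10: at RLR: (7+0) -> 7; overall: (((((a*6)+(5+b))+((y*4)*y))*(15+(18*a)))+(((56+(x+6))+(7+0))+(b+((4+0)+(3+2))))) -> (((((a*6)+(5+b))+((y*4)*y))*(15+(18*a)))+(((56+(x+6))+7)+(b+((4+0)+(3+2)))))
Step 11: at RRRL: (4+0) -> 4; overall: (((((a*6)+(5+b))+((y*4)*y))*(15+(18*a)))+(((56+(x+6))+7)+(b+((4+0)+(3+2))))) -> (((((a*6)+(5+b))+((y*4)*y))*(15+(18*a)))+(((56+(x+6))+7)+(b+(4+(3+2)))))
Step 12: at RRRR: (3+2) -> 5; overall: (((((a*6)+(5+b))+((y*4)*y))*(15+(18*a)))+(((56+(x+6))+7)+(b+(4+(3+2))))) -> (((((a*6)+(5+b))+((y*4)*y))*(15+(18*a)))+(((56+(x+6))+7)+(b+(4+5))))
Step 13: at RRR: (4+5) -> 9; overall: (((((a*6)+(5+b))+((y*4)*y))*(15+(18*a)))+(((56+(x+6))+7)+(b+(4+5)))) -> (((((a*6)+(5+b))+((y*4)*y))*(15+(18*a)))+(((56+(x+6))+7)+(b+9)))
Fixed point: (((((a*6)+(5+b))+((y*4)*y))*(15+(18*a)))+(((56+(x+6))+7)+(b+9)))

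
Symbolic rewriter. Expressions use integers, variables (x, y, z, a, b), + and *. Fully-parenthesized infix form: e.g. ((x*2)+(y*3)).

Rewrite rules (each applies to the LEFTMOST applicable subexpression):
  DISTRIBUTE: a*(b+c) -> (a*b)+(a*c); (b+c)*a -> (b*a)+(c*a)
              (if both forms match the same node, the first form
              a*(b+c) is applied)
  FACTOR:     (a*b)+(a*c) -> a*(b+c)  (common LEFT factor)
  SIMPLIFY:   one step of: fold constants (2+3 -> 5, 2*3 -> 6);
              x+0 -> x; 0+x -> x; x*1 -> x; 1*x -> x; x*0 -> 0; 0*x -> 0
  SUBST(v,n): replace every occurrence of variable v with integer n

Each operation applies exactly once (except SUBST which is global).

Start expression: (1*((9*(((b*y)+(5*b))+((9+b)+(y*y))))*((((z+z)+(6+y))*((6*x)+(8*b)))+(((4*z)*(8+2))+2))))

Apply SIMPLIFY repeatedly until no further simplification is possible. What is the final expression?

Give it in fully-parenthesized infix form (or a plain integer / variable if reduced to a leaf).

Start: (1*((9*(((b*y)+(5*b))+((9+b)+(y*y))))*((((z+z)+(6+y))*((6*x)+(8*b)))+(((4*z)*(8+2))+2))))
Step 1: at root: (1*((9*(((b*y)+(5*b))+((9+b)+(y*y))))*((((z+z)+(6+y))*((6*x)+(8*b)))+(((4*z)*(8+2))+2)))) -> ((9*(((b*y)+(5*b))+((9+b)+(y*y))))*((((z+z)+(6+y))*((6*x)+(8*b)))+(((4*z)*(8+2))+2))); overall: (1*((9*(((b*y)+(5*b))+((9+b)+(y*y))))*((((z+z)+(6+y))*((6*x)+(8*b)))+(((4*z)*(8+2))+2)))) -> ((9*(((b*y)+(5*b))+((9+b)+(y*y))))*((((z+z)+(6+y))*((6*x)+(8*b)))+(((4*z)*(8+2))+2)))
Step 2: at RRLR: (8+2) -> 10; overall: ((9*(((b*y)+(5*b))+((9+b)+(y*y))))*((((z+z)+(6+y))*((6*x)+(8*b)))+(((4*z)*(8+2))+2))) -> ((9*(((b*y)+(5*b))+((9+b)+(y*y))))*((((z+z)+(6+y))*((6*x)+(8*b)))+(((4*z)*10)+2)))
Fixed point: ((9*(((b*y)+(5*b))+((9+b)+(y*y))))*((((z+z)+(6+y))*((6*x)+(8*b)))+(((4*z)*10)+2)))

Answer: ((9*(((b*y)+(5*b))+((9+b)+(y*y))))*((((z+z)+(6+y))*((6*x)+(8*b)))+(((4*z)*10)+2)))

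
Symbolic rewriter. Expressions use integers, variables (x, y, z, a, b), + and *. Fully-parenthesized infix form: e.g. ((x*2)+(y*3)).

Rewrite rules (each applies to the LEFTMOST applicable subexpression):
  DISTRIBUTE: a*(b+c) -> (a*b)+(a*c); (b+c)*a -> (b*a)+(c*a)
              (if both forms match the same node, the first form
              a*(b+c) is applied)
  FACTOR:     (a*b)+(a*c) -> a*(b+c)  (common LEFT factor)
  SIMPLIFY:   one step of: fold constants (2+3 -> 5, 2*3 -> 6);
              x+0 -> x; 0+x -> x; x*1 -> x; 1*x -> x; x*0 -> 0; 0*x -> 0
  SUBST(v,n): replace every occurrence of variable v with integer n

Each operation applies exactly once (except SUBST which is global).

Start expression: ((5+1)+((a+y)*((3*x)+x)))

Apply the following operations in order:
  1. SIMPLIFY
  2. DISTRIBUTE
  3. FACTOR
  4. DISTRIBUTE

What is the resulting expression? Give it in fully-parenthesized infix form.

Answer: (6+(((a+y)*(3*x))+((a+y)*x)))

Derivation:
Start: ((5+1)+((a+y)*((3*x)+x)))
Apply SIMPLIFY at L (target: (5+1)): ((5+1)+((a+y)*((3*x)+x))) -> (6+((a+y)*((3*x)+x)))
Apply DISTRIBUTE at R (target: ((a+y)*((3*x)+x))): (6+((a+y)*((3*x)+x))) -> (6+(((a+y)*(3*x))+((a+y)*x)))
Apply FACTOR at R (target: (((a+y)*(3*x))+((a+y)*x))): (6+(((a+y)*(3*x))+((a+y)*x))) -> (6+((a+y)*((3*x)+x)))
Apply DISTRIBUTE at R (target: ((a+y)*((3*x)+x))): (6+((a+y)*((3*x)+x))) -> (6+(((a+y)*(3*x))+((a+y)*x)))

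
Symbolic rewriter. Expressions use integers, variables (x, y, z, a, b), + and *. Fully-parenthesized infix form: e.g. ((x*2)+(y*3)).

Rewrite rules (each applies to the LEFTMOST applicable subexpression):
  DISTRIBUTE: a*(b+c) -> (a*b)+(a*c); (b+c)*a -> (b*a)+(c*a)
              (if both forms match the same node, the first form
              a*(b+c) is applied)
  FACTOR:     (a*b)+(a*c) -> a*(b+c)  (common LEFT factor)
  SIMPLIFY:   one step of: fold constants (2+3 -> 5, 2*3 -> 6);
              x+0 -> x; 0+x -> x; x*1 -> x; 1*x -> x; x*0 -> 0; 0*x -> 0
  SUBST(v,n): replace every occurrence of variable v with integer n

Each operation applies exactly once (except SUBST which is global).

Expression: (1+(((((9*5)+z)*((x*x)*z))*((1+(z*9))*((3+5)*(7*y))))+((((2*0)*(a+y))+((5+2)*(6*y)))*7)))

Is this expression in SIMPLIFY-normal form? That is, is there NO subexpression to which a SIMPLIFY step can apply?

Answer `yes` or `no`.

Expression: (1+(((((9*5)+z)*((x*x)*z))*((1+(z*9))*((3+5)*(7*y))))+((((2*0)*(a+y))+((5+2)*(6*y)))*7)))
Scanning for simplifiable subexpressions (pre-order)...
  at root: (1+(((((9*5)+z)*((x*x)*z))*((1+(z*9))*((3+5)*(7*y))))+((((2*0)*(a+y))+((5+2)*(6*y)))*7))) (not simplifiable)
  at R: (((((9*5)+z)*((x*x)*z))*((1+(z*9))*((3+5)*(7*y))))+((((2*0)*(a+y))+((5+2)*(6*y)))*7)) (not simplifiable)
  at RL: ((((9*5)+z)*((x*x)*z))*((1+(z*9))*((3+5)*(7*y)))) (not simplifiable)
  at RLL: (((9*5)+z)*((x*x)*z)) (not simplifiable)
  at RLLL: ((9*5)+z) (not simplifiable)
  at RLLLL: (9*5) (SIMPLIFIABLE)
  at RLLR: ((x*x)*z) (not simplifiable)
  at RLLRL: (x*x) (not simplifiable)
  at RLR: ((1+(z*9))*((3+5)*(7*y))) (not simplifiable)
  at RLRL: (1+(z*9)) (not simplifiable)
  at RLRLR: (z*9) (not simplifiable)
  at RLRR: ((3+5)*(7*y)) (not simplifiable)
  at RLRRL: (3+5) (SIMPLIFIABLE)
  at RLRRR: (7*y) (not simplifiable)
  at RR: ((((2*0)*(a+y))+((5+2)*(6*y)))*7) (not simplifiable)
  at RRL: (((2*0)*(a+y))+((5+2)*(6*y))) (not simplifiable)
  at RRLL: ((2*0)*(a+y)) (not simplifiable)
  at RRLLL: (2*0) (SIMPLIFIABLE)
  at RRLLR: (a+y) (not simplifiable)
  at RRLR: ((5+2)*(6*y)) (not simplifiable)
  at RRLRL: (5+2) (SIMPLIFIABLE)
  at RRLRR: (6*y) (not simplifiable)
Found simplifiable subexpr at path RLLLL: (9*5)
One SIMPLIFY step would give: (1+((((45+z)*((x*x)*z))*((1+(z*9))*((3+5)*(7*y))))+((((2*0)*(a+y))+((5+2)*(6*y)))*7)))
-> NOT in normal form.

Answer: no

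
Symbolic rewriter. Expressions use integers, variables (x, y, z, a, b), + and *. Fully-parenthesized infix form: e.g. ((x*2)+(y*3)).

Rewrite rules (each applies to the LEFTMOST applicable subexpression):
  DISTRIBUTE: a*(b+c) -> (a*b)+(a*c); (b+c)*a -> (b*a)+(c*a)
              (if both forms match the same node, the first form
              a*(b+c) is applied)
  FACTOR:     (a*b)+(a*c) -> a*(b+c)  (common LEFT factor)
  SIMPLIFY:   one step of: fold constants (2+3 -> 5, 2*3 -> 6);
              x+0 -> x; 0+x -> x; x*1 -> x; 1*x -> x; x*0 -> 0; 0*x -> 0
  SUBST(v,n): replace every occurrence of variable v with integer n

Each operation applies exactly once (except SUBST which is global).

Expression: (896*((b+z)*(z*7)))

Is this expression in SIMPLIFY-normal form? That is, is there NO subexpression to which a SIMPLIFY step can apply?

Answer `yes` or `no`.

Expression: (896*((b+z)*(z*7)))
Scanning for simplifiable subexpressions (pre-order)...
  at root: (896*((b+z)*(z*7))) (not simplifiable)
  at R: ((b+z)*(z*7)) (not simplifiable)
  at RL: (b+z) (not simplifiable)
  at RR: (z*7) (not simplifiable)
Result: no simplifiable subexpression found -> normal form.

Answer: yes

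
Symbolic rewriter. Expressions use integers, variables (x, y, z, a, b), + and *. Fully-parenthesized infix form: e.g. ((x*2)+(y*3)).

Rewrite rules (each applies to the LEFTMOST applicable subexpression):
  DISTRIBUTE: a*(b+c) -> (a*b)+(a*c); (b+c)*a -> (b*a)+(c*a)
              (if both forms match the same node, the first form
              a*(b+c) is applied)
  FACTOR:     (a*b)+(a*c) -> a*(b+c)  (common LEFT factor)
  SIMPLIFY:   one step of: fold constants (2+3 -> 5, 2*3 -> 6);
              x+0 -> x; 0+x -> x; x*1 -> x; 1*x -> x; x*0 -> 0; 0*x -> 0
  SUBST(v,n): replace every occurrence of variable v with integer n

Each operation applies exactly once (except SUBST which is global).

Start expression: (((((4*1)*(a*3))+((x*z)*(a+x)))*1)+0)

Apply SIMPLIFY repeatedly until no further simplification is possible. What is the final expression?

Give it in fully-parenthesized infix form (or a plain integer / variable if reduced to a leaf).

Start: (((((4*1)*(a*3))+((x*z)*(a+x)))*1)+0)
Step 1: at root: (((((4*1)*(a*3))+((x*z)*(a+x)))*1)+0) -> ((((4*1)*(a*3))+((x*z)*(a+x)))*1); overall: (((((4*1)*(a*3))+((x*z)*(a+x)))*1)+0) -> ((((4*1)*(a*3))+((x*z)*(a+x)))*1)
Step 2: at root: ((((4*1)*(a*3))+((x*z)*(a+x)))*1) -> (((4*1)*(a*3))+((x*z)*(a+x))); overall: ((((4*1)*(a*3))+((x*z)*(a+x)))*1) -> (((4*1)*(a*3))+((x*z)*(a+x)))
Step 3: at LL: (4*1) -> 4; overall: (((4*1)*(a*3))+((x*z)*(a+x))) -> ((4*(a*3))+((x*z)*(a+x)))
Fixed point: ((4*(a*3))+((x*z)*(a+x)))

Answer: ((4*(a*3))+((x*z)*(a+x)))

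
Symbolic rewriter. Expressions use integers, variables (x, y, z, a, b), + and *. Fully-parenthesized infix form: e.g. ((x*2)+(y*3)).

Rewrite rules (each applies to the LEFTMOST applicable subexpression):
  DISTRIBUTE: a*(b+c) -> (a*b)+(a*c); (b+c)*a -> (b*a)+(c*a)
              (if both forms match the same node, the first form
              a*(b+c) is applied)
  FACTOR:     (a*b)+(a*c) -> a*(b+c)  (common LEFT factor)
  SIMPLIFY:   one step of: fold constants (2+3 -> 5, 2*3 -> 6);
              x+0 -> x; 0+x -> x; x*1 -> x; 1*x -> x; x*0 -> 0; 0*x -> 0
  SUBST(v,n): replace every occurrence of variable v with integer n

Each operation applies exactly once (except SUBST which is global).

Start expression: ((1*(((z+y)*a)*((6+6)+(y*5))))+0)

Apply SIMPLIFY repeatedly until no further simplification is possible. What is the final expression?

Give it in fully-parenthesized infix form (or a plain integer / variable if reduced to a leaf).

Start: ((1*(((z+y)*a)*((6+6)+(y*5))))+0)
Step 1: at root: ((1*(((z+y)*a)*((6+6)+(y*5))))+0) -> (1*(((z+y)*a)*((6+6)+(y*5)))); overall: ((1*(((z+y)*a)*((6+6)+(y*5))))+0) -> (1*(((z+y)*a)*((6+6)+(y*5))))
Step 2: at root: (1*(((z+y)*a)*((6+6)+(y*5)))) -> (((z+y)*a)*((6+6)+(y*5))); overall: (1*(((z+y)*a)*((6+6)+(y*5)))) -> (((z+y)*a)*((6+6)+(y*5)))
Step 3: at RL: (6+6) -> 12; overall: (((z+y)*a)*((6+6)+(y*5))) -> (((z+y)*a)*(12+(y*5)))
Fixed point: (((z+y)*a)*(12+(y*5)))

Answer: (((z+y)*a)*(12+(y*5)))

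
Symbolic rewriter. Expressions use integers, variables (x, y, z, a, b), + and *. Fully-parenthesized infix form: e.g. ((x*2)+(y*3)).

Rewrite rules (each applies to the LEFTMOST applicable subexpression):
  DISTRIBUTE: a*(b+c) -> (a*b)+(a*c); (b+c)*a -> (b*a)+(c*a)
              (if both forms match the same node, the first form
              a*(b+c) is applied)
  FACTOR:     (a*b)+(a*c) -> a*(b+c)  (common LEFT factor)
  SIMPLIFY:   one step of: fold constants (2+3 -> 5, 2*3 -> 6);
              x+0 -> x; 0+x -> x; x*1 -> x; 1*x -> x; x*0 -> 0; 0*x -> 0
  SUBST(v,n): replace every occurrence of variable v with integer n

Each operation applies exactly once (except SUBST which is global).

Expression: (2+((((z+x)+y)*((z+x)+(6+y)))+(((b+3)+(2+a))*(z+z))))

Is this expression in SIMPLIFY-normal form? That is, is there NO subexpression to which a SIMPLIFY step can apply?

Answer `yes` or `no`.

Answer: yes

Derivation:
Expression: (2+((((z+x)+y)*((z+x)+(6+y)))+(((b+3)+(2+a))*(z+z))))
Scanning for simplifiable subexpressions (pre-order)...
  at root: (2+((((z+x)+y)*((z+x)+(6+y)))+(((b+3)+(2+a))*(z+z)))) (not simplifiable)
  at R: ((((z+x)+y)*((z+x)+(6+y)))+(((b+3)+(2+a))*(z+z))) (not simplifiable)
  at RL: (((z+x)+y)*((z+x)+(6+y))) (not simplifiable)
  at RLL: ((z+x)+y) (not simplifiable)
  at RLLL: (z+x) (not simplifiable)
  at RLR: ((z+x)+(6+y)) (not simplifiable)
  at RLRL: (z+x) (not simplifiable)
  at RLRR: (6+y) (not simplifiable)
  at RR: (((b+3)+(2+a))*(z+z)) (not simplifiable)
  at RRL: ((b+3)+(2+a)) (not simplifiable)
  at RRLL: (b+3) (not simplifiable)
  at RRLR: (2+a) (not simplifiable)
  at RRR: (z+z) (not simplifiable)
Result: no simplifiable subexpression found -> normal form.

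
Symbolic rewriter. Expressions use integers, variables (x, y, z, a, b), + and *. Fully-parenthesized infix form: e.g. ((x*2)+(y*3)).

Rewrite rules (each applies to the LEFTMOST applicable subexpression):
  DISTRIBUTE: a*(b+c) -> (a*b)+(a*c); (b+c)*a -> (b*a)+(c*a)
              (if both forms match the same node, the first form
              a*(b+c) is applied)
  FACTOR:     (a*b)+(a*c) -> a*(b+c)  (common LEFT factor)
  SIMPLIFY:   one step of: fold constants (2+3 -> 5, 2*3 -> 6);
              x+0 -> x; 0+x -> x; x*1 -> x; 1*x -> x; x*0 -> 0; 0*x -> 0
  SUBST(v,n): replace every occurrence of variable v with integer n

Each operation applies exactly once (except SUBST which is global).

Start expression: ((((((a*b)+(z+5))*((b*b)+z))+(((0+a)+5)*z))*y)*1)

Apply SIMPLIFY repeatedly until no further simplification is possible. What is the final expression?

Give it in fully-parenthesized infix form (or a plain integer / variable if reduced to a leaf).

Answer: (((((a*b)+(z+5))*((b*b)+z))+((a+5)*z))*y)

Derivation:
Start: ((((((a*b)+(z+5))*((b*b)+z))+(((0+a)+5)*z))*y)*1)
Step 1: at root: ((((((a*b)+(z+5))*((b*b)+z))+(((0+a)+5)*z))*y)*1) -> (((((a*b)+(z+5))*((b*b)+z))+(((0+a)+5)*z))*y); overall: ((((((a*b)+(z+5))*((b*b)+z))+(((0+a)+5)*z))*y)*1) -> (((((a*b)+(z+5))*((b*b)+z))+(((0+a)+5)*z))*y)
Step 2: at LRLL: (0+a) -> a; overall: (((((a*b)+(z+5))*((b*b)+z))+(((0+a)+5)*z))*y) -> (((((a*b)+(z+5))*((b*b)+z))+((a+5)*z))*y)
Fixed point: (((((a*b)+(z+5))*((b*b)+z))+((a+5)*z))*y)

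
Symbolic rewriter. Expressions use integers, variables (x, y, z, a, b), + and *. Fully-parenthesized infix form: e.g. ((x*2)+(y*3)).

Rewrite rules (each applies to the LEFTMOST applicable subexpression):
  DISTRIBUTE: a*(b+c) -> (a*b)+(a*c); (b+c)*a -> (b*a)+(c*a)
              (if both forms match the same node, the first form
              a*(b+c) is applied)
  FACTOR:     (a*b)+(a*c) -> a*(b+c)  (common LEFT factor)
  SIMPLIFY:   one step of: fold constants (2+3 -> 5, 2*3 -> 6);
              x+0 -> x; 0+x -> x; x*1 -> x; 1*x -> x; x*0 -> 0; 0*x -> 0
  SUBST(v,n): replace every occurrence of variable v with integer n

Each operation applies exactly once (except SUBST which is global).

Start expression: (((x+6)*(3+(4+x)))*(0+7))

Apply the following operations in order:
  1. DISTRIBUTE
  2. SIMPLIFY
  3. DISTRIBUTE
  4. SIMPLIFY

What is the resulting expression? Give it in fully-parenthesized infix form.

Start: (((x+6)*(3+(4+x)))*(0+7))
Apply DISTRIBUTE at root (target: (((x+6)*(3+(4+x)))*(0+7))): (((x+6)*(3+(4+x)))*(0+7)) -> ((((x+6)*(3+(4+x)))*0)+(((x+6)*(3+(4+x)))*7))
Apply SIMPLIFY at L (target: (((x+6)*(3+(4+x)))*0)): ((((x+6)*(3+(4+x)))*0)+(((x+6)*(3+(4+x)))*7)) -> (0+(((x+6)*(3+(4+x)))*7))
Apply DISTRIBUTE at RL (target: ((x+6)*(3+(4+x)))): (0+(((x+6)*(3+(4+x)))*7)) -> (0+((((x+6)*3)+((x+6)*(4+x)))*7))
Apply SIMPLIFY at root (target: (0+((((x+6)*3)+((x+6)*(4+x)))*7))): (0+((((x+6)*3)+((x+6)*(4+x)))*7)) -> ((((x+6)*3)+((x+6)*(4+x)))*7)

Answer: ((((x+6)*3)+((x+6)*(4+x)))*7)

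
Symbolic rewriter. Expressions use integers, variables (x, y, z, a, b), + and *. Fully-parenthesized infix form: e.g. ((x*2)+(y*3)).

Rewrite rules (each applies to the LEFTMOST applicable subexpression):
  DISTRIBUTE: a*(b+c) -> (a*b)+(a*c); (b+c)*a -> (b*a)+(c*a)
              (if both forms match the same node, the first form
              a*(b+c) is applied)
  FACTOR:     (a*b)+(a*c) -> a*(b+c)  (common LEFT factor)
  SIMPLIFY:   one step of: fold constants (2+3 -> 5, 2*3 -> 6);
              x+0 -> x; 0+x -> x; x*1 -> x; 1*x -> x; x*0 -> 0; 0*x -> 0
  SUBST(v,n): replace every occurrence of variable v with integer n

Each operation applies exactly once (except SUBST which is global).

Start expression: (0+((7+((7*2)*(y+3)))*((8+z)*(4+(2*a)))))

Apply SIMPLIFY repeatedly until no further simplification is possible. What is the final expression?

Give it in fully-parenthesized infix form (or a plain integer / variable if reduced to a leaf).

Start: (0+((7+((7*2)*(y+3)))*((8+z)*(4+(2*a)))))
Step 1: at root: (0+((7+((7*2)*(y+3)))*((8+z)*(4+(2*a))))) -> ((7+((7*2)*(y+3)))*((8+z)*(4+(2*a)))); overall: (0+((7+((7*2)*(y+3)))*((8+z)*(4+(2*a))))) -> ((7+((7*2)*(y+3)))*((8+z)*(4+(2*a))))
Step 2: at LRL: (7*2) -> 14; overall: ((7+((7*2)*(y+3)))*((8+z)*(4+(2*a)))) -> ((7+(14*(y+3)))*((8+z)*(4+(2*a))))
Fixed point: ((7+(14*(y+3)))*((8+z)*(4+(2*a))))

Answer: ((7+(14*(y+3)))*((8+z)*(4+(2*a))))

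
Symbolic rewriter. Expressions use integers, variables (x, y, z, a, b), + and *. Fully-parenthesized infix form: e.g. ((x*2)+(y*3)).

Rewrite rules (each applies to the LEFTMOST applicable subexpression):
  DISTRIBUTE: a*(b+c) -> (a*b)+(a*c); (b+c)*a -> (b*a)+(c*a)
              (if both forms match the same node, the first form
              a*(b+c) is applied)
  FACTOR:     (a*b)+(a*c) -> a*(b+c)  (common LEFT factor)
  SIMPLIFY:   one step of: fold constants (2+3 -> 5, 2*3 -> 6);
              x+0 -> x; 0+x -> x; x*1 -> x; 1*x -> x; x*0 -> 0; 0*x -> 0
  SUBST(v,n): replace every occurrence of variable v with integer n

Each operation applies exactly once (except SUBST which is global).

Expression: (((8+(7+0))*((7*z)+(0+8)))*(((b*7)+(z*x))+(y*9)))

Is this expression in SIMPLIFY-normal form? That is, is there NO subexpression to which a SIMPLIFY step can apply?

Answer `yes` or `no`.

Expression: (((8+(7+0))*((7*z)+(0+8)))*(((b*7)+(z*x))+(y*9)))
Scanning for simplifiable subexpressions (pre-order)...
  at root: (((8+(7+0))*((7*z)+(0+8)))*(((b*7)+(z*x))+(y*9))) (not simplifiable)
  at L: ((8+(7+0))*((7*z)+(0+8))) (not simplifiable)
  at LL: (8+(7+0)) (not simplifiable)
  at LLR: (7+0) (SIMPLIFIABLE)
  at LR: ((7*z)+(0+8)) (not simplifiable)
  at LRL: (7*z) (not simplifiable)
  at LRR: (0+8) (SIMPLIFIABLE)
  at R: (((b*7)+(z*x))+(y*9)) (not simplifiable)
  at RL: ((b*7)+(z*x)) (not simplifiable)
  at RLL: (b*7) (not simplifiable)
  at RLR: (z*x) (not simplifiable)
  at RR: (y*9) (not simplifiable)
Found simplifiable subexpr at path LLR: (7+0)
One SIMPLIFY step would give: (((8+7)*((7*z)+(0+8)))*(((b*7)+(z*x))+(y*9)))
-> NOT in normal form.

Answer: no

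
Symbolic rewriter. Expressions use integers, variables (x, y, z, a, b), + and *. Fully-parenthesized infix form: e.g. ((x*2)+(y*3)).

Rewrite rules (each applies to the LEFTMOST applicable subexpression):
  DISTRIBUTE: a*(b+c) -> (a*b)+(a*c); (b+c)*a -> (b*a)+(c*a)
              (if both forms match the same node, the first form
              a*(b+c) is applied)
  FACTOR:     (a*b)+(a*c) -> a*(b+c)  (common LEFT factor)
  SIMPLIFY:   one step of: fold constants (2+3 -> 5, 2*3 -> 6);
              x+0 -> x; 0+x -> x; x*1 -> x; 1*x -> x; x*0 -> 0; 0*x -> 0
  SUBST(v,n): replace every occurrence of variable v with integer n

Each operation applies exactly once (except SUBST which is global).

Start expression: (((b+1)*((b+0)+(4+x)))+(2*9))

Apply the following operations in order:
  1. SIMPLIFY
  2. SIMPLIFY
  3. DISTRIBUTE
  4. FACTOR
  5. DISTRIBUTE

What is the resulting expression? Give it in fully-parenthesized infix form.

Start: (((b+1)*((b+0)+(4+x)))+(2*9))
Apply SIMPLIFY at LRL (target: (b+0)): (((b+1)*((b+0)+(4+x)))+(2*9)) -> (((b+1)*(b+(4+x)))+(2*9))
Apply SIMPLIFY at R (target: (2*9)): (((b+1)*(b+(4+x)))+(2*9)) -> (((b+1)*(b+(4+x)))+18)
Apply DISTRIBUTE at L (target: ((b+1)*(b+(4+x)))): (((b+1)*(b+(4+x)))+18) -> ((((b+1)*b)+((b+1)*(4+x)))+18)
Apply FACTOR at L (target: (((b+1)*b)+((b+1)*(4+x)))): ((((b+1)*b)+((b+1)*(4+x)))+18) -> (((b+1)*(b+(4+x)))+18)
Apply DISTRIBUTE at L (target: ((b+1)*(b+(4+x)))): (((b+1)*(b+(4+x)))+18) -> ((((b+1)*b)+((b+1)*(4+x)))+18)

Answer: ((((b+1)*b)+((b+1)*(4+x)))+18)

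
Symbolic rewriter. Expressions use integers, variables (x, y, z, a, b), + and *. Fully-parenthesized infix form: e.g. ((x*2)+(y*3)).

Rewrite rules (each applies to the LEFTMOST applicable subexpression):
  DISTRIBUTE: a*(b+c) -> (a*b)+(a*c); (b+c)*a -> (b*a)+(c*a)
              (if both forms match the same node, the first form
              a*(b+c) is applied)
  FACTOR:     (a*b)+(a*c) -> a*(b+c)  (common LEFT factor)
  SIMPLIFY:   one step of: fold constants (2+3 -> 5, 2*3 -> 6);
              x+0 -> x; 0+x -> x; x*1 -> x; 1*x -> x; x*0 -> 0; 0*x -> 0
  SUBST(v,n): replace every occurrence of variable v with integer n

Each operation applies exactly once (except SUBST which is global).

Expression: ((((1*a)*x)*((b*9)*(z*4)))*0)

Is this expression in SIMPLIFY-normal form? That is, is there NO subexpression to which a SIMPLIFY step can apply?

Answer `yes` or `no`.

Expression: ((((1*a)*x)*((b*9)*(z*4)))*0)
Scanning for simplifiable subexpressions (pre-order)...
  at root: ((((1*a)*x)*((b*9)*(z*4)))*0) (SIMPLIFIABLE)
  at L: (((1*a)*x)*((b*9)*(z*4))) (not simplifiable)
  at LL: ((1*a)*x) (not simplifiable)
  at LLL: (1*a) (SIMPLIFIABLE)
  at LR: ((b*9)*(z*4)) (not simplifiable)
  at LRL: (b*9) (not simplifiable)
  at LRR: (z*4) (not simplifiable)
Found simplifiable subexpr at path root: ((((1*a)*x)*((b*9)*(z*4)))*0)
One SIMPLIFY step would give: 0
-> NOT in normal form.

Answer: no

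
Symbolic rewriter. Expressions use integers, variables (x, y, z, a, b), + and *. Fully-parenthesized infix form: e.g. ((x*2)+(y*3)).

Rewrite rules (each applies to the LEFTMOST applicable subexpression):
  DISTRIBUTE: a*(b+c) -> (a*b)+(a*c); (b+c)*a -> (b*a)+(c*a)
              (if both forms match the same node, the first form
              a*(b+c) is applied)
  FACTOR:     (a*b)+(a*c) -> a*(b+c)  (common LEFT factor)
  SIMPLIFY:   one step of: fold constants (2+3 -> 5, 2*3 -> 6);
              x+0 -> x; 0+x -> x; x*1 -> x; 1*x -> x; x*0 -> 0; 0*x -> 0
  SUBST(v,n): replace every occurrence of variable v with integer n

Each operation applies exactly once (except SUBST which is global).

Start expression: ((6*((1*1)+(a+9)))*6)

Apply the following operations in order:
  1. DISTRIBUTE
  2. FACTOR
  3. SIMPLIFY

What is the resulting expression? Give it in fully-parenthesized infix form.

Start: ((6*((1*1)+(a+9)))*6)
Apply DISTRIBUTE at L (target: (6*((1*1)+(a+9)))): ((6*((1*1)+(a+9)))*6) -> (((6*(1*1))+(6*(a+9)))*6)
Apply FACTOR at L (target: ((6*(1*1))+(6*(a+9)))): (((6*(1*1))+(6*(a+9)))*6) -> ((6*((1*1)+(a+9)))*6)
Apply SIMPLIFY at LRL (target: (1*1)): ((6*((1*1)+(a+9)))*6) -> ((6*(1+(a+9)))*6)

Answer: ((6*(1+(a+9)))*6)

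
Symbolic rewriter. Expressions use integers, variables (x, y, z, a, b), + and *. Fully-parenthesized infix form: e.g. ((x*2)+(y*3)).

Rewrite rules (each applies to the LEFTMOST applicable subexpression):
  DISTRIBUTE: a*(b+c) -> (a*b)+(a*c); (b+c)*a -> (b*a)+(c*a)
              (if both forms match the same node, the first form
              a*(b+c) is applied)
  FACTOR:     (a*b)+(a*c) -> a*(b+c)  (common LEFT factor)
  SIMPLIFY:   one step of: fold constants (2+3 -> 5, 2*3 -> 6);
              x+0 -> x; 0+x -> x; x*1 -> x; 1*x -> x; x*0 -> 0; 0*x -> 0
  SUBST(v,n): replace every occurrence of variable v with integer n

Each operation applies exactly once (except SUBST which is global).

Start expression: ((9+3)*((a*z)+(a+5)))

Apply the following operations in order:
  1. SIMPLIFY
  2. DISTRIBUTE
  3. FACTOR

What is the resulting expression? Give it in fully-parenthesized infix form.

Start: ((9+3)*((a*z)+(a+5)))
Apply SIMPLIFY at L (target: (9+3)): ((9+3)*((a*z)+(a+5))) -> (12*((a*z)+(a+5)))
Apply DISTRIBUTE at root (target: (12*((a*z)+(a+5)))): (12*((a*z)+(a+5))) -> ((12*(a*z))+(12*(a+5)))
Apply FACTOR at root (target: ((12*(a*z))+(12*(a+5)))): ((12*(a*z))+(12*(a+5))) -> (12*((a*z)+(a+5)))

Answer: (12*((a*z)+(a+5)))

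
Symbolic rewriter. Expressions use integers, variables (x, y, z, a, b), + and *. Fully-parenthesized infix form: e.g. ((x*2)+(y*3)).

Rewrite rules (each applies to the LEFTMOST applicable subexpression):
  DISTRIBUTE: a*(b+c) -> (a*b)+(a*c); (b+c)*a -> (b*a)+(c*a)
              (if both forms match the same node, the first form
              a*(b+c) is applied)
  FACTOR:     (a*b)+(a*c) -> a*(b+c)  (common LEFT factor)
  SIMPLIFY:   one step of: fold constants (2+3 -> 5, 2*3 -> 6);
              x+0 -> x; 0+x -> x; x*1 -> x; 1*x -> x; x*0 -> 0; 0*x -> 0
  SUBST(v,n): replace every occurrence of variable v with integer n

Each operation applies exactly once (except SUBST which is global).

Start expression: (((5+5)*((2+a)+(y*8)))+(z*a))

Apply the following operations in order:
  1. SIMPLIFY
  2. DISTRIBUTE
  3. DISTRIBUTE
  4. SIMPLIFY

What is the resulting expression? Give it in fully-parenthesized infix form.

Answer: (((20+(10*a))+(10*(y*8)))+(z*a))

Derivation:
Start: (((5+5)*((2+a)+(y*8)))+(z*a))
Apply SIMPLIFY at LL (target: (5+5)): (((5+5)*((2+a)+(y*8)))+(z*a)) -> ((10*((2+a)+(y*8)))+(z*a))
Apply DISTRIBUTE at L (target: (10*((2+a)+(y*8)))): ((10*((2+a)+(y*8)))+(z*a)) -> (((10*(2+a))+(10*(y*8)))+(z*a))
Apply DISTRIBUTE at LL (target: (10*(2+a))): (((10*(2+a))+(10*(y*8)))+(z*a)) -> ((((10*2)+(10*a))+(10*(y*8)))+(z*a))
Apply SIMPLIFY at LLL (target: (10*2)): ((((10*2)+(10*a))+(10*(y*8)))+(z*a)) -> (((20+(10*a))+(10*(y*8)))+(z*a))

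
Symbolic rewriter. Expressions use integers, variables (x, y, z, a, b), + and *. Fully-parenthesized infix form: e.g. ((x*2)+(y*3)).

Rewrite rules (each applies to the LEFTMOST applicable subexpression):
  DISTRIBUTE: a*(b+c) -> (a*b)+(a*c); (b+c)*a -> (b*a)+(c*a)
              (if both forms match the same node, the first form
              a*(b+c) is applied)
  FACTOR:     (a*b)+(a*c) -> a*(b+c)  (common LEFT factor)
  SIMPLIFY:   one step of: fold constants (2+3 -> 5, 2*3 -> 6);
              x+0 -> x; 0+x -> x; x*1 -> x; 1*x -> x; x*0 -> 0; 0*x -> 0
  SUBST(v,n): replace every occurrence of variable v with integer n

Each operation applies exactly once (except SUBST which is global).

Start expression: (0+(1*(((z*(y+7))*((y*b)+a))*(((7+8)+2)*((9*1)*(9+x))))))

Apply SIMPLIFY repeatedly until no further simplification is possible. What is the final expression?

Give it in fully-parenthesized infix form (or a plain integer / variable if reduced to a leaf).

Answer: (((z*(y+7))*((y*b)+a))*(17*(9*(9+x))))

Derivation:
Start: (0+(1*(((z*(y+7))*((y*b)+a))*(((7+8)+2)*((9*1)*(9+x))))))
Step 1: at root: (0+(1*(((z*(y+7))*((y*b)+a))*(((7+8)+2)*((9*1)*(9+x)))))) -> (1*(((z*(y+7))*((y*b)+a))*(((7+8)+2)*((9*1)*(9+x))))); overall: (0+(1*(((z*(y+7))*((y*b)+a))*(((7+8)+2)*((9*1)*(9+x)))))) -> (1*(((z*(y+7))*((y*b)+a))*(((7+8)+2)*((9*1)*(9+x)))))
Step 2: at root: (1*(((z*(y+7))*((y*b)+a))*(((7+8)+2)*((9*1)*(9+x))))) -> (((z*(y+7))*((y*b)+a))*(((7+8)+2)*((9*1)*(9+x)))); overall: (1*(((z*(y+7))*((y*b)+a))*(((7+8)+2)*((9*1)*(9+x))))) -> (((z*(y+7))*((y*b)+a))*(((7+8)+2)*((9*1)*(9+x))))
Step 3: at RLL: (7+8) -> 15; overall: (((z*(y+7))*((y*b)+a))*(((7+8)+2)*((9*1)*(9+x)))) -> (((z*(y+7))*((y*b)+a))*((15+2)*((9*1)*(9+x))))
Step 4: at RL: (15+2) -> 17; overall: (((z*(y+7))*((y*b)+a))*((15+2)*((9*1)*(9+x)))) -> (((z*(y+7))*((y*b)+a))*(17*((9*1)*(9+x))))
Step 5: at RRL: (9*1) -> 9; overall: (((z*(y+7))*((y*b)+a))*(17*((9*1)*(9+x)))) -> (((z*(y+7))*((y*b)+a))*(17*(9*(9+x))))
Fixed point: (((z*(y+7))*((y*b)+a))*(17*(9*(9+x))))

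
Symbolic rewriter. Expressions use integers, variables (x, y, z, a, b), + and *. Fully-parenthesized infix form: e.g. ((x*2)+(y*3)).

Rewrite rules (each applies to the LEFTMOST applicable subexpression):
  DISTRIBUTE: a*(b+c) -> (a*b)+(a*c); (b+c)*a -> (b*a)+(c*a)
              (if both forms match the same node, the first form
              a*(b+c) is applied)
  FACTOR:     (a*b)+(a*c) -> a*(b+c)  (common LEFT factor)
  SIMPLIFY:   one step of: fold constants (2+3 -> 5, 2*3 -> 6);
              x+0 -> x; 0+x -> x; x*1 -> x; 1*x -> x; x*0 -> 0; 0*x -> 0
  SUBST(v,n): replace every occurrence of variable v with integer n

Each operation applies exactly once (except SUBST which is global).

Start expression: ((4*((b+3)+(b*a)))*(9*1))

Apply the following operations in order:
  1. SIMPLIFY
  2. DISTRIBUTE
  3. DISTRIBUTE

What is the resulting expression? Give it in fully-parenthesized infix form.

Start: ((4*((b+3)+(b*a)))*(9*1))
Apply SIMPLIFY at R (target: (9*1)): ((4*((b+3)+(b*a)))*(9*1)) -> ((4*((b+3)+(b*a)))*9)
Apply DISTRIBUTE at L (target: (4*((b+3)+(b*a)))): ((4*((b+3)+(b*a)))*9) -> (((4*(b+3))+(4*(b*a)))*9)
Apply DISTRIBUTE at root (target: (((4*(b+3))+(4*(b*a)))*9)): (((4*(b+3))+(4*(b*a)))*9) -> (((4*(b+3))*9)+((4*(b*a))*9))

Answer: (((4*(b+3))*9)+((4*(b*a))*9))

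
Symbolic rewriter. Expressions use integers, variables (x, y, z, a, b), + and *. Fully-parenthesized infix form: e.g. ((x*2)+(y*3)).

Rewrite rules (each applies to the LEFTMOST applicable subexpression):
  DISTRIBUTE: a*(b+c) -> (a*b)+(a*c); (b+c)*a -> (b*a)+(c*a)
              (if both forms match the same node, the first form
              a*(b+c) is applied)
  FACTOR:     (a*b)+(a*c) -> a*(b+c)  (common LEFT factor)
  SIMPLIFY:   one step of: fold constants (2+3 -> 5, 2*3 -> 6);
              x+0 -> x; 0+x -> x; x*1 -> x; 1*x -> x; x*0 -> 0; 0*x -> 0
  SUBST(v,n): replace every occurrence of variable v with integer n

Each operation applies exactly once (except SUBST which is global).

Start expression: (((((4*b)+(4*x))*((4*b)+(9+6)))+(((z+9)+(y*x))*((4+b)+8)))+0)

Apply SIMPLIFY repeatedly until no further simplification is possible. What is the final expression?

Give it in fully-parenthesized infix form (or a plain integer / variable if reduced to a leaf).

Answer: ((((4*b)+(4*x))*((4*b)+15))+(((z+9)+(y*x))*((4+b)+8)))

Derivation:
Start: (((((4*b)+(4*x))*((4*b)+(9+6)))+(((z+9)+(y*x))*((4+b)+8)))+0)
Step 1: at root: (((((4*b)+(4*x))*((4*b)+(9+6)))+(((z+9)+(y*x))*((4+b)+8)))+0) -> ((((4*b)+(4*x))*((4*b)+(9+6)))+(((z+9)+(y*x))*((4+b)+8))); overall: (((((4*b)+(4*x))*((4*b)+(9+6)))+(((z+9)+(y*x))*((4+b)+8)))+0) -> ((((4*b)+(4*x))*((4*b)+(9+6)))+(((z+9)+(y*x))*((4+b)+8)))
Step 2: at LRR: (9+6) -> 15; overall: ((((4*b)+(4*x))*((4*b)+(9+6)))+(((z+9)+(y*x))*((4+b)+8))) -> ((((4*b)+(4*x))*((4*b)+15))+(((z+9)+(y*x))*((4+b)+8)))
Fixed point: ((((4*b)+(4*x))*((4*b)+15))+(((z+9)+(y*x))*((4+b)+8)))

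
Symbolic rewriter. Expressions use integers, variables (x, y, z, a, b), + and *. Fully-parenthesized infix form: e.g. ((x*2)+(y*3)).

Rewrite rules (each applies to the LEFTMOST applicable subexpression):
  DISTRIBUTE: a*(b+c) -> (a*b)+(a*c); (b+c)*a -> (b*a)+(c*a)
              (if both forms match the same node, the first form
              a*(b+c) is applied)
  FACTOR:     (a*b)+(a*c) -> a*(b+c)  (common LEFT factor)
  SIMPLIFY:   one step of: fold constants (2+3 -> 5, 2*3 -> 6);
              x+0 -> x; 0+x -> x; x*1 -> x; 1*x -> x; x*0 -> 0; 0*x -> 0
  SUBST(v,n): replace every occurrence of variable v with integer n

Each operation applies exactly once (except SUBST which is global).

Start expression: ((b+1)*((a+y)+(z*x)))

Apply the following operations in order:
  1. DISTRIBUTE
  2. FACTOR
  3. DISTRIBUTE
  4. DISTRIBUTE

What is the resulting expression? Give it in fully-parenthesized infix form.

Start: ((b+1)*((a+y)+(z*x)))
Apply DISTRIBUTE at root (target: ((b+1)*((a+y)+(z*x)))): ((b+1)*((a+y)+(z*x))) -> (((b+1)*(a+y))+((b+1)*(z*x)))
Apply FACTOR at root (target: (((b+1)*(a+y))+((b+1)*(z*x)))): (((b+1)*(a+y))+((b+1)*(z*x))) -> ((b+1)*((a+y)+(z*x)))
Apply DISTRIBUTE at root (target: ((b+1)*((a+y)+(z*x)))): ((b+1)*((a+y)+(z*x))) -> (((b+1)*(a+y))+((b+1)*(z*x)))
Apply DISTRIBUTE at L (target: ((b+1)*(a+y))): (((b+1)*(a+y))+((b+1)*(z*x))) -> ((((b+1)*a)+((b+1)*y))+((b+1)*(z*x)))

Answer: ((((b+1)*a)+((b+1)*y))+((b+1)*(z*x)))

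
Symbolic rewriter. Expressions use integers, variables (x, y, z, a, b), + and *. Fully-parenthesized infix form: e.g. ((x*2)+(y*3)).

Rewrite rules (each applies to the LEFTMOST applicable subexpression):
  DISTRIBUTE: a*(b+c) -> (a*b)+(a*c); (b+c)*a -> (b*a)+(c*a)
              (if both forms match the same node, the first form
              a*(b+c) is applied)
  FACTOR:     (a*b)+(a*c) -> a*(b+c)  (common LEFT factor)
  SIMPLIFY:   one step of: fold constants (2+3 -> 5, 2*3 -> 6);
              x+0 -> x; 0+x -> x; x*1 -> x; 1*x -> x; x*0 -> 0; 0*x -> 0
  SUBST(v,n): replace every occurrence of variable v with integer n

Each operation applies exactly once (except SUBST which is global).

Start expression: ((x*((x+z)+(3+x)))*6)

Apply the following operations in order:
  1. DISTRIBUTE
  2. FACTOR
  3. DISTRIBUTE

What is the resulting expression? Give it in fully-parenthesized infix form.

Start: ((x*((x+z)+(3+x)))*6)
Apply DISTRIBUTE at L (target: (x*((x+z)+(3+x)))): ((x*((x+z)+(3+x)))*6) -> (((x*(x+z))+(x*(3+x)))*6)
Apply FACTOR at L (target: ((x*(x+z))+(x*(3+x)))): (((x*(x+z))+(x*(3+x)))*6) -> ((x*((x+z)+(3+x)))*6)
Apply DISTRIBUTE at L (target: (x*((x+z)+(3+x)))): ((x*((x+z)+(3+x)))*6) -> (((x*(x+z))+(x*(3+x)))*6)

Answer: (((x*(x+z))+(x*(3+x)))*6)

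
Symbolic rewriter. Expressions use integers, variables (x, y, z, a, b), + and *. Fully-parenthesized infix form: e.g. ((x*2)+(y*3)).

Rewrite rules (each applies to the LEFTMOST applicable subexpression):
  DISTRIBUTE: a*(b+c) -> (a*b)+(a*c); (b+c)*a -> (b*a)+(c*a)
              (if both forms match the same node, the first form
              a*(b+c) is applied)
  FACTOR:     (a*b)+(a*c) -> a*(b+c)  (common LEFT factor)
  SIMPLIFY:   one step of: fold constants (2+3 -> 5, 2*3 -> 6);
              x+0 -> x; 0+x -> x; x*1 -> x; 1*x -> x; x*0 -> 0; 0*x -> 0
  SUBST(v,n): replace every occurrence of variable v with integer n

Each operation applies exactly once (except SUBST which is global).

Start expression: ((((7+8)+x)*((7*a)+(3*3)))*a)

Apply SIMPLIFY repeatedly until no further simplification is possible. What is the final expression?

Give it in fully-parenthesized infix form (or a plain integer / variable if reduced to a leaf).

Start: ((((7+8)+x)*((7*a)+(3*3)))*a)
Step 1: at LLL: (7+8) -> 15; overall: ((((7+8)+x)*((7*a)+(3*3)))*a) -> (((15+x)*((7*a)+(3*3)))*a)
Step 2: at LRR: (3*3) -> 9; overall: (((15+x)*((7*a)+(3*3)))*a) -> (((15+x)*((7*a)+9))*a)
Fixed point: (((15+x)*((7*a)+9))*a)

Answer: (((15+x)*((7*a)+9))*a)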